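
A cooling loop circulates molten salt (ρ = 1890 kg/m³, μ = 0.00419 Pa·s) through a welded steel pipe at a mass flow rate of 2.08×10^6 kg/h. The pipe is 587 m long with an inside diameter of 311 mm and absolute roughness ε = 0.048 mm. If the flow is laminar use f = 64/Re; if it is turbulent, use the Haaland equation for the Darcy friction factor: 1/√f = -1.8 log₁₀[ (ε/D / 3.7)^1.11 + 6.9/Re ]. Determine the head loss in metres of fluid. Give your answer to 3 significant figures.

ṁ = 2.08×10^6 kg/h = 2.08×10^6/3600 = 577.8 kg/s.
A = πD²/4 = π(0.311)²/4 = 0.07596 m²; mean velocity V = ṁ/(ρA) = 577.8/(1890 · 0.07596) = 4.024 m/s.
Reynolds number Re = ρVD/μ = 1890 · 4.024 · 0.311 / 0.00419 = 5.645e+05.
Re > 4000 → turbulent. Relative roughness ε/D = 4.8e-05/0.311 = 0.000154. Haaland: 1/√f = -1.8 log₁₀[(0.000154/3.7)^1.11 + 6.9/5.645e+05] = -1.8 log₁₀[1.38e-05 + 1.22e-05] = 8.254, so f = 0.01468.
Darcy-Weisbach: ΔP = f(L/D)(ρV²/2) = 0.01468·(587/0.311)·(1890·4.024²/2) = 0.01468·1887·1.53e+04 = 4.24e+05 Pa.
Head loss h_f = ΔP/(ρg) = 4.24e+05/(1890·9.81) = 22.9 m.

h_f ≈ 22.9 m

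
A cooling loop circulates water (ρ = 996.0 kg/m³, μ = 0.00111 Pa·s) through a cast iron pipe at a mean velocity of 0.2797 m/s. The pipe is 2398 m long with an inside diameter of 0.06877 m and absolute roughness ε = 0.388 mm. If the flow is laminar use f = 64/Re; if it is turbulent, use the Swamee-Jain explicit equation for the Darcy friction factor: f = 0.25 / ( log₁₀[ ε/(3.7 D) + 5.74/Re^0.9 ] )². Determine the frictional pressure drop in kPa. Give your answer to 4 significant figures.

ΔP ≈ 49.53 kPa

Reynolds number Re = ρVD/μ = 996 · 0.2797 · 0.06877 / 0.00111 = 1.726e+04.
Re > 4000 → turbulent. Relative roughness ε/D = 0.000388/0.06877 = 0.00564. Swamee-Jain: f = 0.25/(log₁₀[0.00564/3.7 + 5.74/1.726e+04^0.9])² = 0.25/(log₁₀[0.00152 + 0.000882])² = 0.25/(-2.619)² = 0.03646.
Darcy-Weisbach: ΔP = f(L/D)(ρV²/2) = 0.03646·(2398/0.06877)·(996·0.2797²/2) = 0.03646·3.487e+04·38.96 = 4.953e+04 Pa.
ΔP = 4.953e+04 Pa = 49.53 kPa.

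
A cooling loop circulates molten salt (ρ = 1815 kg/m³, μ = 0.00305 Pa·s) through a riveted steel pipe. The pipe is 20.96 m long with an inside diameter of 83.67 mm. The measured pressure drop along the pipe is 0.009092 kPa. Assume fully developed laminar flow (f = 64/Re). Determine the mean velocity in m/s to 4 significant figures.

For laminar flow, f = 64/Re with Re = ρVD/μ, so Darcy-Weisbach reduces to ΔP = 32μLV/D². Solving for V: V = ΔP·D²/(32μL) = 9.092·(0.08367)²/(32·0.00305·20.96) = 0.03111 m/s.
Check: Re = ρVD/μ = 1815·0.03111·0.08367/0.00305 = 1549 < 2300, so the laminar assumption holds.

V ≈ 0.03111 m/s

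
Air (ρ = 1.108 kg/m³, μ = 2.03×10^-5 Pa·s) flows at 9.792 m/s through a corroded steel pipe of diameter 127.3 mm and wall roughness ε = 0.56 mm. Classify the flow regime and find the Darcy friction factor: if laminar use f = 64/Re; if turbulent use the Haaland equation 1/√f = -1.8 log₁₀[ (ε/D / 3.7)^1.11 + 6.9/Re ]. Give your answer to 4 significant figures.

f ≈ 0.03062

Re = ρVD/μ = 1.108·9.792·0.1273/2.03e-05 = 6.804e+04.
Re > 4000 → turbulent. ε/D = 0.00056/0.1273 = 0.0044; Haaland: 1/√f = -1.8 log₁₀[0.000567 + 0.000101] = 5.715, so f = 0.03062.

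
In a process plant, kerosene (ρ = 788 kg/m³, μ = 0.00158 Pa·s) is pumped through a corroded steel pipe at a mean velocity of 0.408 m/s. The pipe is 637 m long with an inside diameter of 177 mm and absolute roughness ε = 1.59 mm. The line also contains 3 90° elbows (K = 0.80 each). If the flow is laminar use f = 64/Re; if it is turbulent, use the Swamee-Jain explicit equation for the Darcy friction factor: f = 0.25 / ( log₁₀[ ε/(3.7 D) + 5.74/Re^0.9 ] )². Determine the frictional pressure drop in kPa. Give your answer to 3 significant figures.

ΔP ≈ 9.30 kPa

Reynolds number Re = ρVD/μ = 788 · 0.408 · 0.177 / 0.00158 = 3.602e+04.
Re > 4000 → turbulent. Relative roughness ε/D = 0.00159/0.177 = 0.00898. Swamee-Jain: f = 0.25/(log₁₀[0.00898/3.7 + 5.74/3.602e+04^0.9])² = 0.25/(log₁₀[0.00243 + 0.000455])² = 0.25/(-2.54)² = 0.03874.
Total minor-loss coefficient ΣK = 3·0.8 = 2.4.
ΔP = [f·L/D + ΣK]·(ρV²/2) = [0.03874·637/0.177 + 2.4]·(788·0.408²/2) = [139.4 + 2.4]·65.59 = 9303 Pa.
ΔP = 9303 Pa = 9.30 kPa.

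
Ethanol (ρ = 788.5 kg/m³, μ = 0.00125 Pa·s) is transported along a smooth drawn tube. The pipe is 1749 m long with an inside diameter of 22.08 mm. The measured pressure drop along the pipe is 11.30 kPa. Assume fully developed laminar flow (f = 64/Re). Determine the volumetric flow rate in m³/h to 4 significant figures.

For laminar flow, f = 64/Re with Re = ρVD/μ, so Darcy-Weisbach reduces to ΔP = 32μLV/D². Solving for V: V = ΔP·D²/(32μL) = 1.13e+04·(0.02208)²/(32·0.00125·1749) = 0.07875 m/s.
Check: Re = ρVD/μ = 788.5·0.07875·0.02208/0.00125 = 1097 < 2300, so the laminar assumption holds.
Q = V·A = 0.07875·(π/4·0.02208²) = 3.015e-05 m³/s = 0.1085 m³/h.

Q ≈ 0.1085 m³/h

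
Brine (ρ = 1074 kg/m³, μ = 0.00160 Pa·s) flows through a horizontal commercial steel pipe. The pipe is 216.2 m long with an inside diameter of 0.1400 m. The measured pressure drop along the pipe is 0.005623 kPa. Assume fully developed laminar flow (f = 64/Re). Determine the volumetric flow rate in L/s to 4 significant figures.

For laminar flow, f = 64/Re with Re = ρVD/μ, so Darcy-Weisbach reduces to ΔP = 32μLV/D². Solving for V: V = ΔP·D²/(32μL) = 5.623·(0.14)²/(32·0.0016·216.2) = 0.009956 m/s.
Check: Re = ρVD/μ = 1074·0.009956·0.14/0.0016 = 935.6 < 2300, so the laminar assumption holds.
Q = V·A = 0.009956·(π/4·0.14²) = 0.0001533 m³/s = 0.1533 L/s.

Q ≈ 0.1533 L/s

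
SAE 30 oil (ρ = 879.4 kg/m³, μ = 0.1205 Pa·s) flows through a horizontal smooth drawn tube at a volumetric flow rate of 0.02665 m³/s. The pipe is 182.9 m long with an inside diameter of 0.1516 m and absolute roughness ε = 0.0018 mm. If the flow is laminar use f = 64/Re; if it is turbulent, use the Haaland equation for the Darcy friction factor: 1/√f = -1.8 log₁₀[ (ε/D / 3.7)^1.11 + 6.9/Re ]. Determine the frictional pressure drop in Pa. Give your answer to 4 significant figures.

ΔP ≈ 45310 Pa

Cross-sectional area A = πD²/4 = π(0.1516)²/4 = 0.01805 m²; mean velocity V = Q/A = 0.02665/0.01805 = 1.476 m/s.
Reynolds number Re = ρVD/μ = 879.4 · 1.476 · 0.1516 / 0.12 = 1633.
Re < 2300 → laminar flow, so f = 64/Re = 64/1633 = 0.03918 (the turbulent correlation is not needed).
Darcy-Weisbach: ΔP = f(L/D)(ρV²/2) = 0.03918·(182.9/0.1516)·(879.4·1.476²/2) = 0.03918·1206·958.5 = 4.531e+04 Pa.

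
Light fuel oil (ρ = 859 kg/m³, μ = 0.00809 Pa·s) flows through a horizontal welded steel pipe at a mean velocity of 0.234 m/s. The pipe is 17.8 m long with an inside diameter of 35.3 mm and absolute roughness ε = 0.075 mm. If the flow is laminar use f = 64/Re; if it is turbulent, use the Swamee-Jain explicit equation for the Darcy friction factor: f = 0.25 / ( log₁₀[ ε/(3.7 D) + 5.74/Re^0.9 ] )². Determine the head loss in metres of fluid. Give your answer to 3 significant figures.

Reynolds number Re = ρVD/μ = 859 · 0.234 · 0.0353 / 0.00809 = 877.1.
Re < 2300 → laminar flow, so f = 64/Re = 64/877.1 = 0.07297 (the turbulent correlation is not needed).
Darcy-Weisbach: ΔP = f(L/D)(ρV²/2) = 0.07297·(17.8/0.0353)·(859·0.234²/2) = 0.07297·504.2·23.52 = 865.3 Pa.
Head loss h_f = ΔP/(ρg) = 865.3/(859·9.81) = 0.103 m.

h_f ≈ 0.103 m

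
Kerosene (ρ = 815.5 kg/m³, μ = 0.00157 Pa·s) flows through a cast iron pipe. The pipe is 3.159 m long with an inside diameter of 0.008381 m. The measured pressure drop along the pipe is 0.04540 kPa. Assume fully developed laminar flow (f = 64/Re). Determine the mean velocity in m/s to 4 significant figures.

V ≈ 0.02009 m/s

For laminar flow, f = 64/Re with Re = ρVD/μ, so Darcy-Weisbach reduces to ΔP = 32μLV/D². Solving for V: V = ΔP·D²/(32μL) = 45.4·(0.008381)²/(32·0.00157·3.159) = 0.02009 m/s.
Check: Re = ρVD/μ = 815.5·0.02009·0.008381/0.00157 = 87.47 < 2300, so the laminar assumption holds.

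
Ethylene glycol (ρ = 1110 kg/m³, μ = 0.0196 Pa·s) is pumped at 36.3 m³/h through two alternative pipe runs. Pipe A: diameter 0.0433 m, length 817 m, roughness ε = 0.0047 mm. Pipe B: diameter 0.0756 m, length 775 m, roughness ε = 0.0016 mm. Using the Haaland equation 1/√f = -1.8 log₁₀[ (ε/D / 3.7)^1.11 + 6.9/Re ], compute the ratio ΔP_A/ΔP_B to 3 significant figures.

ΔP_A/ΔP_B ≈ 14.8

Pipe A: V = Q/A = 0.01008/0.001473 = 6.848 m/s; Re = 1.679e+04; ε/D = 0.000109; Haaland → f = 0.02707; ΔP_A = f(L/D)(ρV²/2) = 1.329e+07 Pa.
Pipe B: V = Q/A = 0.01008/0.004489 = 2.246 m/s; Re = 9617; ε/D = 2.12e-05; Haaland → f = 0.03124; ΔP_B = f(L/D)(ρV²/2) = 8.968e+05 Pa.
ΔP_A/ΔP_B = 1.329e+07/8.968e+05 = 14.8.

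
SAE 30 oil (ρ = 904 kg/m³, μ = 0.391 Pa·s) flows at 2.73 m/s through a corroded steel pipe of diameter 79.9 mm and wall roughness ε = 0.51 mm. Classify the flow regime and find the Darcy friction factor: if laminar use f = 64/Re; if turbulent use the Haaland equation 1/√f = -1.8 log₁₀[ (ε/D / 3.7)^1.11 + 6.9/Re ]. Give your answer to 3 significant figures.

f ≈ 0.127

Re = ρVD/μ = 904·2.73·0.0799/0.391 = 504.3.
Re < 2300 → laminar, so f = 64/Re = 0.1269 (roughness is irrelevant in laminar flow).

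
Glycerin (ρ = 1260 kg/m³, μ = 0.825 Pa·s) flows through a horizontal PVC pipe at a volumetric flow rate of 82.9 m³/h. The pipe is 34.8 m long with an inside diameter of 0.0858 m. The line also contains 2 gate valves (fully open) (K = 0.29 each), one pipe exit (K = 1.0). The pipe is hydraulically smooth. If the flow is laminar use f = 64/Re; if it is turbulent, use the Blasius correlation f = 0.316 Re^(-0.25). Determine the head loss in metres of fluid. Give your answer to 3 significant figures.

Q = 82.9 m³/h = 82.9/3600 = 0.02303 m³/s.
Cross-sectional area A = πD²/4 = π(0.0858)²/4 = 0.005782 m²; mean velocity V = Q/A = 0.02303/0.005782 = 3.983 m/s.
Reynolds number Re = ρVD/μ = 1260 · 3.983 · 0.0858 / 0.825 = 521.9.
Re < 2300 → laminar flow, so f = 64/Re = 64/521.9 = 0.1226 (the turbulent correlation is not needed).
Total minor-loss coefficient ΣK = 2·0.29 + 1·1 = 1.58.
ΔP = [f·L/D + ΣK]·(ρV²/2) = [0.1226·34.8/0.0858 + 1.58]·(1260·3.983²/2) = [49.74 + 1.58]·9993 = 5.128e+05 Pa.
Head loss h_f = ΔP/(ρg) = 5.128e+05/(1260·9.81) = 41.5 m.

h_f ≈ 41.5 m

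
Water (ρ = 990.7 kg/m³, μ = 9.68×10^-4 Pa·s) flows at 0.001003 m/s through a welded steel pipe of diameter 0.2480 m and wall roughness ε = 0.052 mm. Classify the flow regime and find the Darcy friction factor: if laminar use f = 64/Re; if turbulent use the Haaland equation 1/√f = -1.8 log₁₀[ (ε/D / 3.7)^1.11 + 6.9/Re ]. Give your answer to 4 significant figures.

Re = ρVD/μ = 990.7·0.001003·0.248/0.000968 = 254.6.
Re < 2300 → laminar, so f = 64/Re = 0.2514 (roughness is irrelevant in laminar flow).

f ≈ 0.2514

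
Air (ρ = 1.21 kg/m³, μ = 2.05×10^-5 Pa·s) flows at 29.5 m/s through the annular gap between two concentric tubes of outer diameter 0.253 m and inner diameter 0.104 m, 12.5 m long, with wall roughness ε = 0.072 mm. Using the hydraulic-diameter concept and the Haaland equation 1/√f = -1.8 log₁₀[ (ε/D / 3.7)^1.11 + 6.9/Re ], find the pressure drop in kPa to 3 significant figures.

Hydraulic diameter D_h = 4A/P = D_o - D_i = 0.253 - 0.104 = 0.149 m.
Re = ρVD_h/μ = 1.21·29.5·0.149/2.05e-05 = 2.594e+05.
ε/D_h = 7.2e-05/0.149 = 0.000483; Haaland gives 1/√f = -1.8 log₁₀[4.88e-05+2.66e-05] = 7.42, so f = 0.01816.
ΔP = f(L/D_h)(ρV²/2) = 0.01816·12.5/0.149·526.5 = 802.2 Pa.
ΔP = 0.802 kPa.

ΔP ≈ 0.802 kPa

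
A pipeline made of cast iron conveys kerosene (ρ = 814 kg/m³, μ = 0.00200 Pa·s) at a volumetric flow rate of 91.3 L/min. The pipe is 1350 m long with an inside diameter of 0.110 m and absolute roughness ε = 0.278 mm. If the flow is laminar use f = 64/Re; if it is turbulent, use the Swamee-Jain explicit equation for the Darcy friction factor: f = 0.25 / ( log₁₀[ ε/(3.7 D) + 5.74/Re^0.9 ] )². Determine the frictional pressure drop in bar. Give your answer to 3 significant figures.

ΔP ≈ 0.0481 bar

Q = 91.3 L/min = 91.3/60000 = 0.001522 m³/s.
Cross-sectional area A = πD²/4 = π(0.11)²/4 = 0.009503 m²; mean velocity V = Q/A = 0.001522/0.009503 = 0.1601 m/s.
Reynolds number Re = ρVD/μ = 814 · 0.1601 · 0.11 / 0.002 = 7169.
Re > 4000 → turbulent. Relative roughness ε/D = 0.000278/0.11 = 0.00253. Swamee-Jain: f = 0.25/(log₁₀[0.00253/3.7 + 5.74/7169^0.9])² = 0.25/(log₁₀[0.000683 + 0.00195])² = 0.25/(-2.58)² = 0.03755.
Darcy-Weisbach: ΔP = f(L/D)(ρV²/2) = 0.03755·(1350/0.11)·(814·0.1601²/2) = 0.03755·1.227e+04·10.43 = 4809 Pa.
ΔP = 4809 Pa = 0.0481 bar.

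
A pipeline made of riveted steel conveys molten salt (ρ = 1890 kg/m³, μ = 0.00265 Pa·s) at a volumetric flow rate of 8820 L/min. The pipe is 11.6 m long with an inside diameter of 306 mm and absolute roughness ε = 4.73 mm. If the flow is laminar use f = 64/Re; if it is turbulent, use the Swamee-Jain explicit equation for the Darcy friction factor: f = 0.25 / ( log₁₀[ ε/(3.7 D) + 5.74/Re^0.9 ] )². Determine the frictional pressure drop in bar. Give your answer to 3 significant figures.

Q = 8820 L/min = 8820/60000 = 0.147 m³/s.
Cross-sectional area A = πD²/4 = π(0.306)²/4 = 0.07354 m²; mean velocity V = Q/A = 0.147/0.07354 = 1.999 m/s.
Reynolds number Re = ρVD/μ = 1890 · 1.999 · 0.306 / 0.00265 = 4.362e+05.
Re > 4000 → turbulent. Relative roughness ε/D = 0.00473/0.306 = 0.0155. Swamee-Jain: f = 0.25/(log₁₀[0.0155/3.7 + 5.74/4.362e+05^0.9])² = 0.25/(log₁₀[0.00418 + 4.82e-05])² = 0.25/(-2.374)² = 0.04436.
Darcy-Weisbach: ΔP = f(L/D)(ρV²/2) = 0.04436·(11.6/0.306)·(1890·1.999²/2) = 0.04436·37.91·3776 = 6349 Pa.
ΔP = 6349 Pa = 0.0635 bar.

ΔP ≈ 0.0635 bar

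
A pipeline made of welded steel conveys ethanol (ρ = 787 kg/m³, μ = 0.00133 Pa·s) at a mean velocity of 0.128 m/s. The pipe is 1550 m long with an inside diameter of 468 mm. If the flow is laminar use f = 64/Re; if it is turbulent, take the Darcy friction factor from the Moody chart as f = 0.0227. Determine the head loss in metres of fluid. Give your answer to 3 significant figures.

Reynolds number Re = ρVD/μ = 787 · 0.128 · 0.468 / 0.00133 = 3.545e+04.
Re > 4000 → turbulent; use the Moody-chart value f = 0.0227.
Darcy-Weisbach: ΔP = f(L/D)(ρV²/2) = 0.0227·(1550/0.468)·(787·0.128²/2) = 0.0227·3312·6.447 = 484.7 Pa.
Head loss h_f = ΔP/(ρg) = 484.7/(787·9.81) = 0.0628 m.

h_f ≈ 0.0628 m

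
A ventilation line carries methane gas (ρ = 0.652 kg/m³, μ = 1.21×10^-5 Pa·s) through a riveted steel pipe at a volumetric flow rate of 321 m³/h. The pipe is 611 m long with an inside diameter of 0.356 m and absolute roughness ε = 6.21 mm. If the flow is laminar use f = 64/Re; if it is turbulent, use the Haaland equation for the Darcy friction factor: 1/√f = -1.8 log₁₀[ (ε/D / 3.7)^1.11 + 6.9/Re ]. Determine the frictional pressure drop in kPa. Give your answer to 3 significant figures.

ΔP ≈ 0.0218 kPa

Q = 321 m³/h = 321/3600 = 0.08917 m³/s.
Cross-sectional area A = πD²/4 = π(0.356)²/4 = 0.09954 m²; mean velocity V = Q/A = 0.08917/0.09954 = 0.8958 m/s.
Reynolds number Re = ρVD/μ = 0.652 · 0.8958 · 0.356 / 1.21e-05 = 1.718e+04.
Re > 4000 → turbulent. Relative roughness ε/D = 0.00621/0.356 = 0.0174. Haaland: 1/√f = -1.8 log₁₀[(0.0174/3.7)^1.11 + 6.9/1.718e+04] = -1.8 log₁₀[0.00262 + 0.000402] = 4.537, so f = 0.04858.
Darcy-Weisbach: ΔP = f(L/D)(ρV²/2) = 0.04858·(611/0.356)·(0.652·0.8958²/2) = 0.04858·1716·0.2616 = 21.81 Pa.
ΔP = 21.81 Pa = 0.0218 kPa.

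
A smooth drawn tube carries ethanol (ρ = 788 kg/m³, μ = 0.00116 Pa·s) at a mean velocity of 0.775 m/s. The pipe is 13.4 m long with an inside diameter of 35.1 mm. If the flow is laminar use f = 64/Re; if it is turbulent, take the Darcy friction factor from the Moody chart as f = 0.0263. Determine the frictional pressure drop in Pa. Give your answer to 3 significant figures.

Reynolds number Re = ρVD/μ = 788 · 0.775 · 0.0351 / 0.00116 = 1.848e+04.
Re > 4000 → turbulent; use the Moody-chart value f = 0.0263.
Darcy-Weisbach: ΔP = f(L/D)(ρV²/2) = 0.0263·(13.4/0.0351)·(788·0.775²/2) = 0.0263·381.8·236.6 = 2376 Pa.

ΔP ≈ 2380 Pa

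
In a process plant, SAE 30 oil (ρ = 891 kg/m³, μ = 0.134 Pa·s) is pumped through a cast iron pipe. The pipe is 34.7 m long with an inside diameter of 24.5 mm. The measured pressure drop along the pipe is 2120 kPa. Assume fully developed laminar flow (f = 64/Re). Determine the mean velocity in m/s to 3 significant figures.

V ≈ 8.55 m/s

For laminar flow, f = 64/Re with Re = ρVD/μ, so Darcy-Weisbach reduces to ΔP = 32μLV/D². Solving for V: V = ΔP·D²/(32μL) = 2.12e+06·(0.0245)²/(32·0.134·34.7) = 8.552 m/s.
Check: Re = ρVD/μ = 891·8.552·0.0245/0.134 = 1393 < 2300, so the laminar assumption holds.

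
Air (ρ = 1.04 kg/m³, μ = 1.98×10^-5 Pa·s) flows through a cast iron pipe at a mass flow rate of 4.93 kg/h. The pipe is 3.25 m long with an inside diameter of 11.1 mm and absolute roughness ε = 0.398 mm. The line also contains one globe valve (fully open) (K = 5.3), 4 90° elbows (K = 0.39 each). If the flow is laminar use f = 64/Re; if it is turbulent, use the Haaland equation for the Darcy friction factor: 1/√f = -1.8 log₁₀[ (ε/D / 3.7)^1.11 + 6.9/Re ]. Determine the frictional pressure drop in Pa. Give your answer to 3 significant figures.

ΔP ≈ 2500 Pa

ṁ = 4.93 kg/h = 4.93/3600 = 0.001369 kg/s.
A = πD²/4 = π(0.0111)²/4 = 9.677e-05 m²; mean velocity V = ṁ/(ρA) = 0.001369/(1.04 · 9.677e-05) = 13.61 m/s.
Reynolds number Re = ρVD/μ = 1.04 · 13.61 · 0.0111 / 1.98e-05 = 7934.
Re > 4000 → turbulent. Relative roughness ε/D = 0.000398/0.0111 = 0.0359. Haaland: 1/√f = -1.8 log₁₀[(0.0359/3.7)^1.11 + 6.9/7934] = -1.8 log₁₀[0.00582 + 0.00087] = 3.914, so f = 0.06526.
Total minor-loss coefficient ΣK = 1·5.3 + 4·0.39 = 6.86.
ΔP = [f·L/D + ΣK]·(ρV²/2) = [0.06526·3.25/0.0111 + 6.86]·(1.04·13.61²/2) = [19.11 + 6.86]·96.28 = 2500 Pa.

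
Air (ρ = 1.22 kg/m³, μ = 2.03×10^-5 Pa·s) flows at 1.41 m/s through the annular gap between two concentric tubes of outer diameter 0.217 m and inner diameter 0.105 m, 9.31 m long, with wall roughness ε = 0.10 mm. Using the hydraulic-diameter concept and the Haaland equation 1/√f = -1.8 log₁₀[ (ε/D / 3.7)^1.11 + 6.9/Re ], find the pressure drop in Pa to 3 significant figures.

Hydraulic diameter D_h = 4A/P = D_o - D_i = 0.217 - 0.105 = 0.112 m.
Re = ρVD_h/μ = 1.22·1.41·0.112/2.03e-05 = 9491.
ε/D_h = 0.0001/0.112 = 0.000893; Haaland gives 1/√f = -1.8 log₁₀[9.65e-05+0.000727] = 5.552, so f = 0.03244.
ΔP = f(L/D_h)(ρV²/2) = 0.03244·9.31/0.112·1.213 = 3.271 Pa.

ΔP ≈ 3.27 Pa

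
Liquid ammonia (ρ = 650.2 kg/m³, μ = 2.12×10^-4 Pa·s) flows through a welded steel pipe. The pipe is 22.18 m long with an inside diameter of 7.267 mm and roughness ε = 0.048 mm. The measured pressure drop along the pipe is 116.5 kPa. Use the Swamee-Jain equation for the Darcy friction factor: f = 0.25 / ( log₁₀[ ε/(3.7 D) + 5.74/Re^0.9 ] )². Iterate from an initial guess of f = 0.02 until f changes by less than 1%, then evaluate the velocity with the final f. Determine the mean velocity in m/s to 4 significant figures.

V ≈ 1.822 m/s

Rearranging Darcy-Weisbach: V = √(2·ΔP·D/(f·L·ρ)). With ε/D = 4.8e-05/0.007267 = 0.00661, iterate starting from f = 0.02:
  f = 0.02 → V = √(2·1.165e+05·0.007267/(0.02·22.18·650.2)) = 2.423 m/s; Re = ρVD/μ = 5.4e+04; f → 0.03487
  f = 0.03487 → V = 1.835 m/s; Re = 4.09e+04; f → 0.03535
  f = 0.03535 → V = 1.822 m/s; Re = 4.062e+04; f → 0.03536
Converged (Δf/f < 1%). With the final f = 0.03536: V = √(2·1.165e+05·0.007267/(0.03536·22.18·650.2)) = 1.822 m/s.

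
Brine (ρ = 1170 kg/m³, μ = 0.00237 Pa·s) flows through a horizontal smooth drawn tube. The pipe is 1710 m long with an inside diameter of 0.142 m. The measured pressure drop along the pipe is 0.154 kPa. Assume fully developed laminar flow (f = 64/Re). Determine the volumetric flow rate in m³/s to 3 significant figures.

Q ≈ 3.79×10^-4 m³/s

For laminar flow, f = 64/Re with Re = ρVD/μ, so Darcy-Weisbach reduces to ΔP = 32μLV/D². Solving for V: V = ΔP·D²/(32μL) = 154·(0.142)²/(32·0.00237·1710) = 0.02394 m/s.
Check: Re = ρVD/μ = 1170·0.02394·0.142/0.00237 = 1679 < 2300, so the laminar assumption holds.
Q = V·A = 0.02394·(π/4·0.142²) = 0.0003792 m³/s = 3.79×10^-4 m³/s.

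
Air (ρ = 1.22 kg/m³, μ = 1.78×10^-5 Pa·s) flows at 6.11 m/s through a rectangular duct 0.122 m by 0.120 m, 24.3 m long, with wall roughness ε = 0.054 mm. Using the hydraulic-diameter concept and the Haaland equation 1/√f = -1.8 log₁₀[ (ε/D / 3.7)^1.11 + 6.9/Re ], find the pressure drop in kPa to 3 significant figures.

Hydraulic diameter D_h = 4A/P = 4·(0.122·0.12)/(2·(0.122+0.12)) = 0.05856/0.484 = 0.121 m.
Re = ρVD_h/μ = 1.22·6.11·0.121/1.78e-05 = 5.067e+04.
ε/D_h = 5.4e-05/0.121 = 0.000446; Haaland gives 1/√f = -1.8 log₁₀[4.47e-05+0.000136] = 6.737, so f = 0.02203.
ΔP = f(L/D_h)(ρV²/2) = 0.02203·24.3/0.121·22.77 = 100.8 Pa.
ΔP = 0.101 kPa.

ΔP ≈ 0.101 kPa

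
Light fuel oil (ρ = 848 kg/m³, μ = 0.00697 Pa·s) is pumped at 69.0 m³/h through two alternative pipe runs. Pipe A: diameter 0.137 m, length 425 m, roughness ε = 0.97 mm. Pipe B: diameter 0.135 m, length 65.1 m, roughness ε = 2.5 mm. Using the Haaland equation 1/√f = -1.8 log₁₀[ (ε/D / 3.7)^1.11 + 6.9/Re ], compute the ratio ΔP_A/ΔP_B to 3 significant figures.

Pipe A: V = Q/A = 0.01917/0.01474 = 1.3 m/s; Re = 2.167e+04; ε/D = 0.00708; Haaland → f = 0.03688; ΔP_A = f(L/D)(ρV²/2) = 8.201e+04 Pa.
Pipe B: V = Q/A = 0.01917/0.01431 = 1.339 m/s; Re = 2.199e+04; ε/D = 0.0185; Haaland → f = 0.04909; ΔP_B = f(L/D)(ρV²/2) = 1.8e+04 Pa.
ΔP_A/ΔP_B = 8.201e+04/1.8e+04 = 4.56.

ΔP_A/ΔP_B ≈ 4.56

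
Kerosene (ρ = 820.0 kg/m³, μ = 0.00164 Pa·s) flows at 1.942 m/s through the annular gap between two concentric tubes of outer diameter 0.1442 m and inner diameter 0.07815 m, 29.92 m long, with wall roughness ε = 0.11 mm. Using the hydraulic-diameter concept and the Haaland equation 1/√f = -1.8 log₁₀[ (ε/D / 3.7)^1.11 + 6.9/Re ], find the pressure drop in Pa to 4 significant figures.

ΔP ≈ 17430 Pa

Hydraulic diameter D_h = 4A/P = D_o - D_i = 0.1442 - 0.07815 = 0.06605 m.
Re = ρVD_h/μ = 820·1.942·0.06605/0.00164 = 6.413e+04.
ε/D_h = 0.00011/0.06605 = 0.00167; Haaland gives 1/√f = -1.8 log₁₀[0.000193+0.000108] = 6.34, so f = 0.02488.
ΔP = f(L/D_h)(ρV²/2) = 0.02488·29.92/0.06605·1546 = 1.743e+04 Pa.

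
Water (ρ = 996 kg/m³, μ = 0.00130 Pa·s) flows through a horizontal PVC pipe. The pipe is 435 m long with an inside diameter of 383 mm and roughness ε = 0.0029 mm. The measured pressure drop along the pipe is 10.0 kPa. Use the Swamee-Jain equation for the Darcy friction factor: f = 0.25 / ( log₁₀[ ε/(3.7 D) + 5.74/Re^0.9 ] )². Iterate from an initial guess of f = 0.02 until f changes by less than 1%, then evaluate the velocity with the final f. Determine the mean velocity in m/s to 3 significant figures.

V ≈ 1.11 m/s

Rearranging Darcy-Weisbach: V = √(2·ΔP·D/(f·L·ρ)). With ε/D = 2.9e-06/0.383 = 7.57e-06, iterate starting from f = 0.02:
  f = 0.02 → V = √(2·1e+04·0.383/(0.02·435·996)) = 0.9402 m/s; Re = ρVD/μ = 2.759e+05; f → 0.01469
  f = 0.01469 → V = 1.097 m/s; Re = 3.219e+05; f → 0.01428
  f = 0.01428 → V = 1.113 m/s; Re = 3.265e+05; f → 0.01424
Converged (Δf/f < 1%). With the final f = 0.01424: V = √(2·1e+04·0.383/(0.01424·435·996)) = 1.114 m/s.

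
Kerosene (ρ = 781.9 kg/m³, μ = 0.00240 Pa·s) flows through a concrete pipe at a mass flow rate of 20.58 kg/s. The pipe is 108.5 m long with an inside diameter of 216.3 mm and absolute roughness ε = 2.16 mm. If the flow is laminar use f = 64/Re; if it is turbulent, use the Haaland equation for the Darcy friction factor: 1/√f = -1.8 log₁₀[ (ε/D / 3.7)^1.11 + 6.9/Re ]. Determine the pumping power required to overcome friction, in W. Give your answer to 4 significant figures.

A = πD²/4 = π(0.2163)²/4 = 0.03675 m²; mean velocity V = ṁ/(ρA) = 20.58/(781.9 · 0.03675) = 0.7163 m/s.
Reynolds number Re = ρVD/μ = 781.9 · 0.7163 · 0.2163 / 0.0024 = 5.048e+04.
Re > 4000 → turbulent. Relative roughness ε/D = 0.00216/0.2163 = 0.00999. Haaland: 1/√f = -1.8 log₁₀[(0.00999/3.7)^1.11 + 6.9/5.048e+04] = -1.8 log₁₀[0.00141 + 0.000137] = 5.06, so f = 0.03906.
Darcy-Weisbach: ΔP = f(L/D)(ρV²/2) = 0.03906·(108.5/0.2163)·(781.9·0.7163²/2) = 0.03906·501.6·200.6 = 3930 Pa.
Q = ṁ/ρ = 20.58/781.9 = 0.02632 m³/s.
Pumping power P = QΔP = 0.02632·3930 = 103.43 W = 103.4 W.

P ≈ 103.4 W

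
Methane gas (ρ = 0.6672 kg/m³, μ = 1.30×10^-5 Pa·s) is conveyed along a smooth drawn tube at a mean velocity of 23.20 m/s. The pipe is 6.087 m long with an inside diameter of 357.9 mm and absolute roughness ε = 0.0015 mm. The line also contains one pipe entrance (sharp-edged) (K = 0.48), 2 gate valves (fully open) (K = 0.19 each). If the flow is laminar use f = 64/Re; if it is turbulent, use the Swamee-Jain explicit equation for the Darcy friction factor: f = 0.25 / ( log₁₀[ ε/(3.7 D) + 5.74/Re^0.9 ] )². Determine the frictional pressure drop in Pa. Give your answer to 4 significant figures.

ΔP ≈ 195.8 Pa

Reynolds number Re = ρVD/μ = 0.6672 · 23.2 · 0.3579 / 1.3e-05 = 4.261e+05.
Re > 4000 → turbulent. Relative roughness ε/D = 1.5e-06/0.3579 = 4.19e-06. Swamee-Jain: f = 0.25/(log₁₀[4.19e-06/3.7 + 5.74/4.261e+05^0.9])² = 0.25/(log₁₀[1.13e-06 + 4.92e-05])² = 0.25/(-4.298)² = 0.01353.
Total minor-loss coefficient ΣK = 1·0.48 + 2·0.19 = 0.86.
ΔP = [f·L/D + ΣK]·(ρV²/2) = [0.01353·6.087/0.3579 + 0.86]·(0.6672·23.2²/2) = [0.2302 + 0.86]·179.6 = 195.8 Pa.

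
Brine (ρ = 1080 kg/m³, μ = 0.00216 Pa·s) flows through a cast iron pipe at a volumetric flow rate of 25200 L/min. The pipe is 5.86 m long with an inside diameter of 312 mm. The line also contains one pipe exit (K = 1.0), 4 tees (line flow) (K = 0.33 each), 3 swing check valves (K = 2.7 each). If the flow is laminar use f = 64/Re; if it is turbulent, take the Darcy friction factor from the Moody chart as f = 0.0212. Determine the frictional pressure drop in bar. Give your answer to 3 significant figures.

Q = 25200 L/min = 25200/60000 = 0.42 m³/s.
Cross-sectional area A = πD²/4 = π(0.312)²/4 = 0.07645 m²; mean velocity V = Q/A = 0.42/0.07645 = 5.494 m/s.
Reynolds number Re = ρVD/μ = 1080 · 5.494 · 0.312 / 0.00216 = 8.57e+05.
Re > 4000 → turbulent; use the Moody-chart value f = 0.0212.
Total minor-loss coefficient ΣK = 1·1 + 4·0.33 + 3·2.7 = 10.4.
ΔP = [f·L/D + ΣK]·(ρV²/2) = [0.0212·5.86/0.312 + 10.4]·(1080·5.494²/2) = [0.3982 + 10.4]·1.63e+04 = 1.763e+05 Pa.
ΔP = 1.763e+05 Pa = 1.76 bar.

ΔP ≈ 1.76 bar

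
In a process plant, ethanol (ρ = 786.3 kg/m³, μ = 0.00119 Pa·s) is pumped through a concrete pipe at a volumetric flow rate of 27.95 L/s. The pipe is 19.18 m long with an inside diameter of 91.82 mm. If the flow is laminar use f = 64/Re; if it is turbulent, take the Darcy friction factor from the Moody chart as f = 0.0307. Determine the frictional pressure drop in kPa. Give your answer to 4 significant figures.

ΔP ≈ 44.92 kPa

Q = 27.95 L/s = 27.95/1000 = 0.02795 m³/s.
Cross-sectional area A = πD²/4 = π(0.09182)²/4 = 0.006622 m²; mean velocity V = Q/A = 0.02795/0.006622 = 4.221 m/s.
Reynolds number Re = ρVD/μ = 786.3 · 4.221 · 0.09182 / 0.00119 = 2.561e+05.
Re > 4000 → turbulent; use the Moody-chart value f = 0.0307.
Darcy-Weisbach: ΔP = f(L/D)(ρV²/2) = 0.0307·(19.18/0.09182)·(786.3·4.221²/2) = 0.0307·208.9·7005 = 4.492e+04 Pa.
ΔP = 4.492e+04 Pa = 44.92 kPa.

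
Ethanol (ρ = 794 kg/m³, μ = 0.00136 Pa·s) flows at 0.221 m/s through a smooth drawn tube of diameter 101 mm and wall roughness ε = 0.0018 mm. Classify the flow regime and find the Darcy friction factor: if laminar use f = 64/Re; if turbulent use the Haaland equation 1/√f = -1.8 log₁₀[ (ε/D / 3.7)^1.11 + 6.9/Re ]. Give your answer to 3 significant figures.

Re = ρVD/μ = 794·0.221·0.101/0.00136 = 1.303e+04.
Re > 4000 → turbulent. ε/D = 1.8e-06/0.101 = 1.78e-05; Haaland: 1/√f = -1.8 log₁₀[1.25e-06 + 0.000529] = 5.895, so f = 0.02877.

f ≈ 0.0288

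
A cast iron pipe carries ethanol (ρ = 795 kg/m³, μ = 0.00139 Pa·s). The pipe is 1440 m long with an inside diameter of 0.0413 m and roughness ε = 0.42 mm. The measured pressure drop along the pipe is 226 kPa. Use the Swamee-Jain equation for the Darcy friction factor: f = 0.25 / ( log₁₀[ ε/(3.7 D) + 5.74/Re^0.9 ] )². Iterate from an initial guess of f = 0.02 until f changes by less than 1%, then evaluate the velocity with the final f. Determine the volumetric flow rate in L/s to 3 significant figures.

Rearranging Darcy-Weisbach: V = √(2·ΔP·D/(f·L·ρ)). With ε/D = 0.00042/0.0413 = 0.0102, iterate starting from f = 0.02:
  f = 0.02 → V = √(2·2.26e+05·0.0413/(0.02·1440·795)) = 0.903 m/s; Re = ρVD/μ = 2.133e+04; f → 0.04135
  f = 0.04135 → V = 0.6279 m/s; Re = 1.483e+04; f → 0.04252
  f = 0.04252 → V = 0.6193 m/s; Re = 1.463e+04; f → 0.04257
Converged (Δf/f < 1%). With the final f = 0.04257: V = √(2·2.26e+05·0.0413/(0.04257·1440·795)) = 0.6189 m/s.
Q = V·A = 0.6189·(π/4·0.0413²) = 0.0008291 m³/s = 0.829 L/s.

Q ≈ 0.829 L/s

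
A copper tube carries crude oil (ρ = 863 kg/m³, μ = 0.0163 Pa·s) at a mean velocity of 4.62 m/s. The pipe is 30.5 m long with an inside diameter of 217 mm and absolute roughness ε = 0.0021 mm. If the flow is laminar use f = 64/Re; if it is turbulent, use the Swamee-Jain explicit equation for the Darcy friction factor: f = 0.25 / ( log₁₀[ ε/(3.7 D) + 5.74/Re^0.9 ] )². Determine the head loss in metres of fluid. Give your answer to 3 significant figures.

Reynolds number Re = ρVD/μ = 863 · 4.62 · 0.217 / 0.0163 = 5.308e+04.
Re > 4000 → turbulent. Relative roughness ε/D = 2.1e-06/0.217 = 9.68e-06. Swamee-Jain: f = 0.25/(log₁₀[9.68e-06/3.7 + 5.74/5.308e+04^0.9])² = 0.25/(log₁₀[2.62e-06 + 0.000321])² = 0.25/(-3.49)² = 0.02053.
Darcy-Weisbach: ΔP = f(L/D)(ρV²/2) = 0.02053·(30.5/0.217)·(863·4.62²/2) = 0.02053·140.6·9210 = 2.657e+04 Pa.
Head loss h_f = ΔP/(ρg) = 2.657e+04/(863·9.81) = 3.14 m.

h_f ≈ 3.14 m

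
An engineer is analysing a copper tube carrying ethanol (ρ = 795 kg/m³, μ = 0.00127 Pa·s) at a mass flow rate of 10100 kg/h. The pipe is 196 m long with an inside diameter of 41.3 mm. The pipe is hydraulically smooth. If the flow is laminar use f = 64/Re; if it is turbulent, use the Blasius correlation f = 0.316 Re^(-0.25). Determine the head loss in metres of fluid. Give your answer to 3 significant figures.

h_f ≈ 32.8 m

ṁ = 10100 kg/h = 10100/3600 = 2.806 kg/s.
A = πD²/4 = π(0.0413)²/4 = 0.00134 m²; mean velocity V = ṁ/(ρA) = 2.806/(795 · 0.00134) = 2.634 m/s.
Reynolds number Re = ρVD/μ = 795 · 2.634 · 0.0413 / 0.00127 = 6.81e+04.
Re > 4000 → turbulent. Smooth-pipe (Blasius): f = 0.316 Re^(-0.25) = 0.316/(6.81e+04)^0.25 = 0.01956.
Darcy-Weisbach: ΔP = f(L/D)(ρV²/2) = 0.01956·(196/0.0413)·(795·2.634²/2) = 0.01956·4746·2758 = 2.561e+05 Pa.
Head loss h_f = ΔP/(ρg) = 2.561e+05/(795·9.81) = 32.8 m.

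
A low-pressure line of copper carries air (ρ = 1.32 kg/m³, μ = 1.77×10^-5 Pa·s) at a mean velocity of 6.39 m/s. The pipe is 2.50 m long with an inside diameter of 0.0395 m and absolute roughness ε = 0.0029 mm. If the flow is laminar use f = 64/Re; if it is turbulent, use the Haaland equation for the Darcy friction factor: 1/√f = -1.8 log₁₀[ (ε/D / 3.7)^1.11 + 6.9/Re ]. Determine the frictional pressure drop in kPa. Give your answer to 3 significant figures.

ΔP ≈ 0.0448 kPa

Reynolds number Re = ρVD/μ = 1.32 · 6.39 · 0.0395 / 1.77e-05 = 1.882e+04.
Re > 4000 → turbulent. Relative roughness ε/D = 2.9e-06/0.0395 = 7.34e-05. Haaland: 1/√f = -1.8 log₁₀[(7.34e-05/3.7)^1.11 + 6.9/1.882e+04] = -1.8 log₁₀[6.03e-06 + 0.000367] = 6.172, so f = 0.02625.
Darcy-Weisbach: ΔP = f(L/D)(ρV²/2) = 0.02625·(2.5/0.0395)·(1.32·6.39²/2) = 0.02625·63.29·26.95 = 44.78 Pa.
ΔP = 44.78 Pa = 0.0448 kPa.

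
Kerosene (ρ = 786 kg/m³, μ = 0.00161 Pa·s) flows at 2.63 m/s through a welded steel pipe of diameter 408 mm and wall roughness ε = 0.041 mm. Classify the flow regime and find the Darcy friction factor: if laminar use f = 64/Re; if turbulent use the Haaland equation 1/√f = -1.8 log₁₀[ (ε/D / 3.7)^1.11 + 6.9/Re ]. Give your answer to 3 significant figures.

Re = ρVD/μ = 786·2.63·0.408/0.00161 = 5.239e+05.
Re > 4000 → turbulent. ε/D = 4.1e-05/0.408 = 0.0001; Haaland: 1/√f = -1.8 log₁₀[8.54e-06 + 1.32e-05] = 8.394, so f = 0.01419.

f ≈ 0.0142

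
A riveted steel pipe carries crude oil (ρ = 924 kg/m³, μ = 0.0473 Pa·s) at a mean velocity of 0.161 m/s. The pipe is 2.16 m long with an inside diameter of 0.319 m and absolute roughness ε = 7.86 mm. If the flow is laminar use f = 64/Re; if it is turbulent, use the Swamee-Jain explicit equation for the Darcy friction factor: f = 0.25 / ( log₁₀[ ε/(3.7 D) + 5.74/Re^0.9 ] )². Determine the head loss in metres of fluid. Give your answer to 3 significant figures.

Reynolds number Re = ρVD/μ = 924 · 0.161 · 0.319 / 0.0473 = 1003.
Re < 2300 → laminar flow, so f = 64/Re = 64/1003 = 0.06379 (the turbulent correlation is not needed).
Darcy-Weisbach: ΔP = f(L/D)(ρV²/2) = 0.06379·(2.16/0.319)·(924·0.161²/2) = 0.06379·6.771·11.98 = 5.173 Pa.
Head loss h_f = ΔP/(ρg) = 5.173/(924·9.81) = 5.71×10^-4 m.

h_f ≈ 5.71×10^-4 m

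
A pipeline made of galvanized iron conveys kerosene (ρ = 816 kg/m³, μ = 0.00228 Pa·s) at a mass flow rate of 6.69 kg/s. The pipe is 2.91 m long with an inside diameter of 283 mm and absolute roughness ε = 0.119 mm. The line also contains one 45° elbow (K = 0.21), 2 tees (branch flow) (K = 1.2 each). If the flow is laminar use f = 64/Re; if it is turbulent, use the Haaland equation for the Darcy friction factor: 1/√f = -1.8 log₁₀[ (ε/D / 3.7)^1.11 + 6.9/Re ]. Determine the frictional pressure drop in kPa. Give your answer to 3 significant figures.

A = πD²/4 = π(0.283)²/4 = 0.0629 m²; mean velocity V = ṁ/(ρA) = 6.69/(816 · 0.0629) = 0.1303 m/s.
Reynolds number Re = ρVD/μ = 816 · 0.1303 · 0.283 / 0.00228 = 1.32e+04.
Re > 4000 → turbulent. Relative roughness ε/D = 0.000119/0.283 = 0.00042. Haaland: 1/√f = -1.8 log₁₀[(0.00042/3.7)^1.11 + 6.9/1.32e+04] = -1.8 log₁₀[4.18e-05 + 0.000523] = 5.847, so f = 0.02925.
Total minor-loss coefficient ΣK = 1·0.21 + 2·1.2 = 2.61.
ΔP = [f·L/D + ΣK]·(ρV²/2) = [0.02925·2.91/0.283 + 2.61]·(816·0.1303²/2) = [0.3008 + 2.61]·6.931 = 20.18 Pa.
ΔP = 20.18 Pa = 0.0202 kPa.

ΔP ≈ 0.0202 kPa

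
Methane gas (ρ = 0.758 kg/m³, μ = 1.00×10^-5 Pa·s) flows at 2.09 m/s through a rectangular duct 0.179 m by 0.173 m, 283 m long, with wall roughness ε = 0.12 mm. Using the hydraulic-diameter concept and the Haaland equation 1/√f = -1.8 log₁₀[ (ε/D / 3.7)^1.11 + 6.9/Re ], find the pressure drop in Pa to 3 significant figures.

Hydraulic diameter D_h = 4A/P = 4·(0.179·0.173)/(2·(0.179+0.173)) = 0.1239/0.704 = 0.1759 m.
Re = ρVD_h/μ = 0.758·2.09·0.1759/1e-05 = 2.787e+04.
ε/D_h = 0.00012/0.1759 = 0.000682; Haaland gives 1/√f = -1.8 log₁₀[7.16e-05+0.000248] = 6.293, so f = 0.02525.
ΔP = f(L/D_h)(ρV²/2) = 0.02525·283/0.1759·1.656 = 67.24 Pa.

ΔP ≈ 67.2 Pa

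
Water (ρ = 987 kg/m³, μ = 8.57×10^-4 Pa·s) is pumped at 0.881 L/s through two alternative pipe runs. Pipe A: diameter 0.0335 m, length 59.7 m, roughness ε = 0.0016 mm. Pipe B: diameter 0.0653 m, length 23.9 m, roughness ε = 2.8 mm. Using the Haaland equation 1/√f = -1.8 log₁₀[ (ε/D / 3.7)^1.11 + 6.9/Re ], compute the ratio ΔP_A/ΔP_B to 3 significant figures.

ΔP_A/ΔP_B ≈ 22.8

Pipe A: V = Q/A = 0.000881/0.0008814 = 0.9995 m/s; Re = 3.856e+04; ε/D = 4.78e-05; Haaland → f = 0.02208; ΔP_A = f(L/D)(ρV²/2) = 1.94e+04 Pa.
Pipe B: V = Q/A = 0.000881/0.003349 = 0.2631 m/s; Re = 1.978e+04; ε/D = 0.0429; Haaland → f = 0.06815; ΔP_B = f(L/D)(ρV²/2) = 851.9 Pa.
ΔP_A/ΔP_B = 1.94e+04/851.9 = 22.8.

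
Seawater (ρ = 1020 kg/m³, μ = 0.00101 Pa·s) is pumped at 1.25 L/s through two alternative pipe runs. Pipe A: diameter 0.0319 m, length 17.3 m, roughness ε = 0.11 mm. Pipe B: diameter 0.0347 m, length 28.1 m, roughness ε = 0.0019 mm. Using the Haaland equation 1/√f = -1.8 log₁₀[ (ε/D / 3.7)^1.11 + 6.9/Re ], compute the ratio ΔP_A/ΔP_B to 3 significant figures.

ΔP_A/ΔP_B ≈ 1.30

Pipe A: V = Q/A = 0.00125/0.0007992 = 1.564 m/s; Re = 5.039e+04; ε/D = 0.00345; Haaland → f = 0.02932; ΔP_A = f(L/D)(ρV²/2) = 1.984e+04 Pa.
Pipe B: V = Q/A = 0.00125/0.0009457 = 1.322 m/s; Re = 4.632e+04; ε/D = 5.48e-05; Haaland → f = 0.02121; ΔP_B = f(L/D)(ρV²/2) = 1.531e+04 Pa.
ΔP_A/ΔP_B = 1.984e+04/1.531e+04 = 1.30.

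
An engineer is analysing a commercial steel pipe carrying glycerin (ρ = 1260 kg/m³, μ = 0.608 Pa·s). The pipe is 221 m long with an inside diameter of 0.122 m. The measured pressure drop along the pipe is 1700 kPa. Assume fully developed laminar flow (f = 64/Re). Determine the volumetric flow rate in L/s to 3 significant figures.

Q ≈ 68.8 L/s

For laminar flow, f = 64/Re with Re = ρVD/μ, so Darcy-Weisbach reduces to ΔP = 32μLV/D². Solving for V: V = ΔP·D²/(32μL) = 1.7e+06·(0.122)²/(32·0.608·221) = 5.885 m/s.
Check: Re = ρVD/μ = 1260·5.885·0.122/0.608 = 1488 < 2300, so the laminar assumption holds.
Q = V·A = 5.885·(π/4·0.122²) = 0.06879 m³/s = 68.8 L/s.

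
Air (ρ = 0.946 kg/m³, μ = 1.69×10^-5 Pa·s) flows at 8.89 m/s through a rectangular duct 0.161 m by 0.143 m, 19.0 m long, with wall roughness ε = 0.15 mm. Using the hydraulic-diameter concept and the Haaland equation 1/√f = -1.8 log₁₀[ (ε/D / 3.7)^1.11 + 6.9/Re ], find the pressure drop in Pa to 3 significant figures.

ΔP ≈ 106 Pa

Hydraulic diameter D_h = 4A/P = 4·(0.161·0.143)/(2·(0.161+0.143)) = 0.09209/0.608 = 0.1515 m.
Re = ρVD_h/μ = 0.946·8.89·0.1515/1.69e-05 = 7.537e+04.
ε/D_h = 0.00015/0.1515 = 0.00099; Haaland gives 1/√f = -1.8 log₁₀[0.000108+9.15e-05] = 6.659, so f = 0.02255.
ΔP = f(L/D_h)(ρV²/2) = 0.02255·19/0.1515·37.38 = 105.8 Pa.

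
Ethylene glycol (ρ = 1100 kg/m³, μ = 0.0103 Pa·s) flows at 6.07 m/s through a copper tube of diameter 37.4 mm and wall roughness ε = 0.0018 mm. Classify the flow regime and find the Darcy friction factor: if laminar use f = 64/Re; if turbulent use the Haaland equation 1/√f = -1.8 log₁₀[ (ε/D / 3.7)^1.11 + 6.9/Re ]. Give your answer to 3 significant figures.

Re = ρVD/μ = 1100·6.07·0.0374/0.0103 = 2.424e+04.
Re > 4000 → turbulent. ε/D = 1.8e-06/0.0374 = 4.81e-05; Haaland: 1/√f = -1.8 log₁₀[3.77e-06 + 0.000285] = 6.372, so f = 0.02463.

f ≈ 0.0246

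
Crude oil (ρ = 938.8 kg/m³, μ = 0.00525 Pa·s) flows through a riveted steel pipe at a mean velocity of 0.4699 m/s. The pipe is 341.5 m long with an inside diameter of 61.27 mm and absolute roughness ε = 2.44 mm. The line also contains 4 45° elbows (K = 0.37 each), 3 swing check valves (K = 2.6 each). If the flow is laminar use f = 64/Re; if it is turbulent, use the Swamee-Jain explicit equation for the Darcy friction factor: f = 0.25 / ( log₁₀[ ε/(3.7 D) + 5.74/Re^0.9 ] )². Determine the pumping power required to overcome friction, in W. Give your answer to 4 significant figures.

P ≈ 58.34 W

Reynolds number Re = ρVD/μ = 938.8 · 0.4699 · 0.06127 / 0.00525 = 5148.
Re > 4000 → turbulent. Relative roughness ε/D = 0.00244/0.06127 = 0.0398. Swamee-Jain: f = 0.25/(log₁₀[0.0398/3.7 + 5.74/5148^0.9])² = 0.25/(log₁₀[0.0108 + 0.00262])² = 0.25/(-1.873)² = 0.07123.
Total minor-loss coefficient ΣK = 4·0.37 + 3·2.6 = 9.28.
ΔP = [f·L/D + ΣK]·(ρV²/2) = [0.07123·341.5/0.06127 + 9.28]·(938.8·0.4699²/2) = [397 + 9.28]·103.6 = 4.211e+04 Pa.
Q = V·A = 0.4699·0.002948 = 0.001385 m³/s.
Pumping power P = QΔP = 0.001385·4.211e+04 = 58.343 W = 58.34 W.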